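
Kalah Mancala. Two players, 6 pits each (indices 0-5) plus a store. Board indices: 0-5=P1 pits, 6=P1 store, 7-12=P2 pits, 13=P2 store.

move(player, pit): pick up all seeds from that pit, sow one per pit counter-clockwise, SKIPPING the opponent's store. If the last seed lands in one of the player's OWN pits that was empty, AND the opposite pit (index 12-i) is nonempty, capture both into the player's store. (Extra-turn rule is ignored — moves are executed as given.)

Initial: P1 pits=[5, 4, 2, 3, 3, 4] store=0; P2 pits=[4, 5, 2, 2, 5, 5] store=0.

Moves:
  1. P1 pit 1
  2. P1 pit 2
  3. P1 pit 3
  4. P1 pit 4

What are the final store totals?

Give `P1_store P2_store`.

Answer: 2 0

Derivation:
Move 1: P1 pit1 -> P1=[5,0,3,4,4,5](0) P2=[4,5,2,2,5,5](0)
Move 2: P1 pit2 -> P1=[5,0,0,5,5,6](0) P2=[4,5,2,2,5,5](0)
Move 3: P1 pit3 -> P1=[5,0,0,0,6,7](1) P2=[5,6,2,2,5,5](0)
Move 4: P1 pit4 -> P1=[5,0,0,0,0,8](2) P2=[6,7,3,3,5,5](0)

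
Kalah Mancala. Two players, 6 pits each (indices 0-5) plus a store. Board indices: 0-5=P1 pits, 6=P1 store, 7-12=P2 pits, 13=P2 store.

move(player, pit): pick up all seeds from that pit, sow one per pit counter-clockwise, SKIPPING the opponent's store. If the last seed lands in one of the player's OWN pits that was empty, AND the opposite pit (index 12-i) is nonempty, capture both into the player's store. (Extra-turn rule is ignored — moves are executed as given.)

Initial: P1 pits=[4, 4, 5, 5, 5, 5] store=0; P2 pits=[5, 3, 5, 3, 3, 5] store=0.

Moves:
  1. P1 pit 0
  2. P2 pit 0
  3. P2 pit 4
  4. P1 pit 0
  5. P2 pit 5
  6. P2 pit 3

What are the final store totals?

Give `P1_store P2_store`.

Move 1: P1 pit0 -> P1=[0,5,6,6,6,5](0) P2=[5,3,5,3,3,5](0)
Move 2: P2 pit0 -> P1=[0,5,6,6,6,5](0) P2=[0,4,6,4,4,6](0)
Move 3: P2 pit4 -> P1=[1,6,6,6,6,5](0) P2=[0,4,6,4,0,7](1)
Move 4: P1 pit0 -> P1=[0,7,6,6,6,5](0) P2=[0,4,6,4,0,7](1)
Move 5: P2 pit5 -> P1=[1,8,7,7,7,6](0) P2=[0,4,6,4,0,0](2)
Move 6: P2 pit3 -> P1=[2,8,7,7,7,6](0) P2=[0,4,6,0,1,1](3)

Answer: 0 3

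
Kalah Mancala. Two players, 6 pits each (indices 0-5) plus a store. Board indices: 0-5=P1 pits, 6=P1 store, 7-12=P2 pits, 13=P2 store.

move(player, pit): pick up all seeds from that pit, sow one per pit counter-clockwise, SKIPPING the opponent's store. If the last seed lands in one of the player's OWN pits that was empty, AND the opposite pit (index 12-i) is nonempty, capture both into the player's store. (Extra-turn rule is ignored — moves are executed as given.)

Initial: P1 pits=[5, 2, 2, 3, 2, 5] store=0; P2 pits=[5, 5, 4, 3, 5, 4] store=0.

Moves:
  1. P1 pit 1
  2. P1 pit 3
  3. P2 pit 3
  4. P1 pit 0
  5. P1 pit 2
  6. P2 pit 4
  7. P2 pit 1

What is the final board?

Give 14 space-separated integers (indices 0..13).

Move 1: P1 pit1 -> P1=[5,0,3,4,2,5](0) P2=[5,5,4,3,5,4](0)
Move 2: P1 pit3 -> P1=[5,0,3,0,3,6](1) P2=[6,5,4,3,5,4](0)
Move 3: P2 pit3 -> P1=[5,0,3,0,3,6](1) P2=[6,5,4,0,6,5](1)
Move 4: P1 pit0 -> P1=[0,1,4,1,4,7](1) P2=[6,5,4,0,6,5](1)
Move 5: P1 pit2 -> P1=[0,1,0,2,5,8](2) P2=[6,5,4,0,6,5](1)
Move 6: P2 pit4 -> P1=[1,2,1,3,5,8](2) P2=[6,5,4,0,0,6](2)
Move 7: P2 pit1 -> P1=[1,2,1,3,5,8](2) P2=[6,0,5,1,1,7](3)

Answer: 1 2 1 3 5 8 2 6 0 5 1 1 7 3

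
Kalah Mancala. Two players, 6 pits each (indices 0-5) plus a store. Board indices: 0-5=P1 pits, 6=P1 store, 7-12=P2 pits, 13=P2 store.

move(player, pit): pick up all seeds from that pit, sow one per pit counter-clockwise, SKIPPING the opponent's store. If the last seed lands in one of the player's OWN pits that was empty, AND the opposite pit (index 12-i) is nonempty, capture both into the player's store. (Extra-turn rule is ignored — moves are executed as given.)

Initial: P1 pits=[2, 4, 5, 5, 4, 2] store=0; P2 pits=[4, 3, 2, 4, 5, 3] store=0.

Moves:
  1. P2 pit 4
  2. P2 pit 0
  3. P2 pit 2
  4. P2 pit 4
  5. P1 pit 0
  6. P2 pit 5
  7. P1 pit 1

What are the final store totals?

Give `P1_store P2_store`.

Answer: 0 8

Derivation:
Move 1: P2 pit4 -> P1=[3,5,6,5,4,2](0) P2=[4,3,2,4,0,4](1)
Move 2: P2 pit0 -> P1=[3,0,6,5,4,2](0) P2=[0,4,3,5,0,4](7)
Move 3: P2 pit2 -> P1=[3,0,6,5,4,2](0) P2=[0,4,0,6,1,5](7)
Move 4: P2 pit4 -> P1=[3,0,6,5,4,2](0) P2=[0,4,0,6,0,6](7)
Move 5: P1 pit0 -> P1=[0,1,7,6,4,2](0) P2=[0,4,0,6,0,6](7)
Move 6: P2 pit5 -> P1=[1,2,8,7,5,2](0) P2=[0,4,0,6,0,0](8)
Move 7: P1 pit1 -> P1=[1,0,9,8,5,2](0) P2=[0,4,0,6,0,0](8)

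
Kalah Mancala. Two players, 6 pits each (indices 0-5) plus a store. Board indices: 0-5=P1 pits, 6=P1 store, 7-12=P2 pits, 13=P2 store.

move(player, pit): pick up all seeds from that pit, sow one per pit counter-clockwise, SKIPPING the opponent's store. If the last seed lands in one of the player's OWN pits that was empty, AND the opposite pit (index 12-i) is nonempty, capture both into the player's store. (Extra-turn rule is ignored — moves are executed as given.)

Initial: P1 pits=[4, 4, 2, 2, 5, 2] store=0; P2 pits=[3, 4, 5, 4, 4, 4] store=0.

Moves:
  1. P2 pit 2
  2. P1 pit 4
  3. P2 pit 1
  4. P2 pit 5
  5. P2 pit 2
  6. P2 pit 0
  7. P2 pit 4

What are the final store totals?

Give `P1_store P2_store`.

Move 1: P2 pit2 -> P1=[5,4,2,2,5,2](0) P2=[3,4,0,5,5,5](1)
Move 2: P1 pit4 -> P1=[5,4,2,2,0,3](1) P2=[4,5,1,5,5,5](1)
Move 3: P2 pit1 -> P1=[5,4,2,2,0,3](1) P2=[4,0,2,6,6,6](2)
Move 4: P2 pit5 -> P1=[6,5,3,3,1,3](1) P2=[4,0,2,6,6,0](3)
Move 5: P2 pit2 -> P1=[6,5,3,3,1,3](1) P2=[4,0,0,7,7,0](3)
Move 6: P2 pit0 -> P1=[6,5,3,3,1,3](1) P2=[0,1,1,8,8,0](3)
Move 7: P2 pit4 -> P1=[7,6,4,4,2,4](1) P2=[0,1,1,8,0,1](4)

Answer: 1 4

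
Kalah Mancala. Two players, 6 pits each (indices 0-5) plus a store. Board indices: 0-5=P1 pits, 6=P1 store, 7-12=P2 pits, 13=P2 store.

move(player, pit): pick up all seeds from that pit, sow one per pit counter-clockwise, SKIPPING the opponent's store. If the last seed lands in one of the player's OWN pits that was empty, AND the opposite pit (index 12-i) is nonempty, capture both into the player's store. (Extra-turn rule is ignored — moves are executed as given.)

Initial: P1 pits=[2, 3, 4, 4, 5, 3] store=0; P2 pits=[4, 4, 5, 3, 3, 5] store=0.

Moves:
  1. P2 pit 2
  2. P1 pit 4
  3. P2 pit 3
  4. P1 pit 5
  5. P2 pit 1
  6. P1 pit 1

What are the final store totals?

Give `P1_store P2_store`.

Answer: 2 3

Derivation:
Move 1: P2 pit2 -> P1=[3,3,4,4,5,3](0) P2=[4,4,0,4,4,6](1)
Move 2: P1 pit4 -> P1=[3,3,4,4,0,4](1) P2=[5,5,1,4,4,6](1)
Move 3: P2 pit3 -> P1=[4,3,4,4,0,4](1) P2=[5,5,1,0,5,7](2)
Move 4: P1 pit5 -> P1=[4,3,4,4,0,0](2) P2=[6,6,2,0,5,7](2)
Move 5: P2 pit1 -> P1=[5,3,4,4,0,0](2) P2=[6,0,3,1,6,8](3)
Move 6: P1 pit1 -> P1=[5,0,5,5,1,0](2) P2=[6,0,3,1,6,8](3)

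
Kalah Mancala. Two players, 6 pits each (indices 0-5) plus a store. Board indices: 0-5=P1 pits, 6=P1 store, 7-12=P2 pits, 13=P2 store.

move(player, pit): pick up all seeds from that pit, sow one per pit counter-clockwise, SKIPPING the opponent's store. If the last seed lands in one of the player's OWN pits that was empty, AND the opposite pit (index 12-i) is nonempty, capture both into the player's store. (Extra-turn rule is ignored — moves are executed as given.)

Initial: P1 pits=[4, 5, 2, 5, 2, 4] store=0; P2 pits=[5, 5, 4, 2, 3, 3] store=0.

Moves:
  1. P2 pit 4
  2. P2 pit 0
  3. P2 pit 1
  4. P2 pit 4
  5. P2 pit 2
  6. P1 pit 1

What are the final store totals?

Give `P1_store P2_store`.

Move 1: P2 pit4 -> P1=[5,5,2,5,2,4](0) P2=[5,5,4,2,0,4](1)
Move 2: P2 pit0 -> P1=[5,5,2,5,2,4](0) P2=[0,6,5,3,1,5](1)
Move 3: P2 pit1 -> P1=[6,5,2,5,2,4](0) P2=[0,0,6,4,2,6](2)
Move 4: P2 pit4 -> P1=[6,5,2,5,2,4](0) P2=[0,0,6,4,0,7](3)
Move 5: P2 pit2 -> P1=[7,6,2,5,2,4](0) P2=[0,0,0,5,1,8](4)
Move 6: P1 pit1 -> P1=[7,0,3,6,3,5](1) P2=[1,0,0,5,1,8](4)

Answer: 1 4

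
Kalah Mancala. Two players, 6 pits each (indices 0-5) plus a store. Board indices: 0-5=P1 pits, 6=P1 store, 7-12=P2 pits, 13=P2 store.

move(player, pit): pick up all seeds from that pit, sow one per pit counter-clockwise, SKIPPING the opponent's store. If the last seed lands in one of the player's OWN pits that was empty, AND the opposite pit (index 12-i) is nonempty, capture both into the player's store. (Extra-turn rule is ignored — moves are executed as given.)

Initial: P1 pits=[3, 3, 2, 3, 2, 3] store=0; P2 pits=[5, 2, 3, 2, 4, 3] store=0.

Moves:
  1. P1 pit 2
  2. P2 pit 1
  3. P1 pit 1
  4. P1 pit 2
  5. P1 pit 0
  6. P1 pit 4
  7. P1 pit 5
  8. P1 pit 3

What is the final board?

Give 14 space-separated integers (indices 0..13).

Answer: 0 1 1 0 1 1 3 8 3 6 4 4 3 0

Derivation:
Move 1: P1 pit2 -> P1=[3,3,0,4,3,3](0) P2=[5,2,3,2,4,3](0)
Move 2: P2 pit1 -> P1=[3,3,0,4,3,3](0) P2=[5,0,4,3,4,3](0)
Move 3: P1 pit1 -> P1=[3,0,1,5,4,3](0) P2=[5,0,4,3,4,3](0)
Move 4: P1 pit2 -> P1=[3,0,0,6,4,3](0) P2=[5,0,4,3,4,3](0)
Move 5: P1 pit0 -> P1=[0,1,1,7,4,3](0) P2=[5,0,4,3,4,3](0)
Move 6: P1 pit4 -> P1=[0,1,1,7,0,4](1) P2=[6,1,4,3,4,3](0)
Move 7: P1 pit5 -> P1=[0,1,1,7,0,0](2) P2=[7,2,5,3,4,3](0)
Move 8: P1 pit3 -> P1=[0,1,1,0,1,1](3) P2=[8,3,6,4,4,3](0)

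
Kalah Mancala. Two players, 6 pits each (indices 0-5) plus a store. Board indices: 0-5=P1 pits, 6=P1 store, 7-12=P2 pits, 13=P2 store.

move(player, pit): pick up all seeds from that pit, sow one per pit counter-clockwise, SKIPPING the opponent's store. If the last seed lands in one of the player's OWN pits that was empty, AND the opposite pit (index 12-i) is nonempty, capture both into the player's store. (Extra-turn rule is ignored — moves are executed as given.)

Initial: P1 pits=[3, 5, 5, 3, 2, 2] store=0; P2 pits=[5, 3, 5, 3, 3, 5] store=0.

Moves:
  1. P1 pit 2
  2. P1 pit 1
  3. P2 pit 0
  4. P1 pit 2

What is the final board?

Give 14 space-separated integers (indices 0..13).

Move 1: P1 pit2 -> P1=[3,5,0,4,3,3](1) P2=[6,3,5,3,3,5](0)
Move 2: P1 pit1 -> P1=[3,0,1,5,4,4](2) P2=[6,3,5,3,3,5](0)
Move 3: P2 pit0 -> P1=[3,0,1,5,4,4](2) P2=[0,4,6,4,4,6](1)
Move 4: P1 pit2 -> P1=[3,0,0,6,4,4](2) P2=[0,4,6,4,4,6](1)

Answer: 3 0 0 6 4 4 2 0 4 6 4 4 6 1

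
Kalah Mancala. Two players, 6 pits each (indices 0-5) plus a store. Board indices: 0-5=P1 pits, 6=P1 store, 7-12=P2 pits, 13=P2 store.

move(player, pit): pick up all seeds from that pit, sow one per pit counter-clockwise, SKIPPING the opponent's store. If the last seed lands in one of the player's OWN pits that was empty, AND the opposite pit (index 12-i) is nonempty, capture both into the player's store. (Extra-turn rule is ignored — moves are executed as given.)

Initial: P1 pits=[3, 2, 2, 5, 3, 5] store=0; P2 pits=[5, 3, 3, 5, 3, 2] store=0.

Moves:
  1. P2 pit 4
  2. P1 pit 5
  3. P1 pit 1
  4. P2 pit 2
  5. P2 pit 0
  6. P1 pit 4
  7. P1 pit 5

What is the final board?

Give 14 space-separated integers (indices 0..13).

Answer: 4 0 3 6 0 0 3 1 5 1 8 2 5 3

Derivation:
Move 1: P2 pit4 -> P1=[4,2,2,5,3,5](0) P2=[5,3,3,5,0,3](1)
Move 2: P1 pit5 -> P1=[4,2,2,5,3,0](1) P2=[6,4,4,6,0,3](1)
Move 3: P1 pit1 -> P1=[4,0,3,6,3,0](1) P2=[6,4,4,6,0,3](1)
Move 4: P2 pit2 -> P1=[4,0,3,6,3,0](1) P2=[6,4,0,7,1,4](2)
Move 5: P2 pit0 -> P1=[4,0,3,6,3,0](1) P2=[0,5,1,8,2,5](3)
Move 6: P1 pit4 -> P1=[4,0,3,6,0,1](2) P2=[1,5,1,8,2,5](3)
Move 7: P1 pit5 -> P1=[4,0,3,6,0,0](3) P2=[1,5,1,8,2,5](3)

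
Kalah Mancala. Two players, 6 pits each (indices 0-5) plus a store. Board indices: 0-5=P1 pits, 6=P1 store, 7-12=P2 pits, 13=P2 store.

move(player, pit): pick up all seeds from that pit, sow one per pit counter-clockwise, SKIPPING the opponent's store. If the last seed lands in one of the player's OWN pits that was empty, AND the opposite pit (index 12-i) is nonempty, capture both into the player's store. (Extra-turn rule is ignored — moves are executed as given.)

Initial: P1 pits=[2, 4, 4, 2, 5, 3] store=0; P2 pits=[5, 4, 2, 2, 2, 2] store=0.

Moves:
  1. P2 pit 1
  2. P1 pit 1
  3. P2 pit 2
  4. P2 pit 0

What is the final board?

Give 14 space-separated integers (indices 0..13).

Move 1: P2 pit1 -> P1=[2,4,4,2,5,3](0) P2=[5,0,3,3,3,3](0)
Move 2: P1 pit1 -> P1=[2,0,5,3,6,4](0) P2=[5,0,3,3,3,3](0)
Move 3: P2 pit2 -> P1=[2,0,5,3,6,4](0) P2=[5,0,0,4,4,4](0)
Move 4: P2 pit0 -> P1=[2,0,5,3,6,4](0) P2=[0,1,1,5,5,5](0)

Answer: 2 0 5 3 6 4 0 0 1 1 5 5 5 0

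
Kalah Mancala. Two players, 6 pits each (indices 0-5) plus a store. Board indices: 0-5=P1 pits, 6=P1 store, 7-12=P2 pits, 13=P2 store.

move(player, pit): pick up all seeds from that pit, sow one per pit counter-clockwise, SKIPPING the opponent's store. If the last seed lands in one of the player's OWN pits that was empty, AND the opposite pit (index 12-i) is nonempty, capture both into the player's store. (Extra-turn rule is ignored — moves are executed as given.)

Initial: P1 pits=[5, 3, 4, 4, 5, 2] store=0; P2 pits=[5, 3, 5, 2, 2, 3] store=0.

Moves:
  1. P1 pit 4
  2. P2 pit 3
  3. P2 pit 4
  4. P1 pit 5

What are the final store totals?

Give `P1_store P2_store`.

Move 1: P1 pit4 -> P1=[5,3,4,4,0,3](1) P2=[6,4,6,2,2,3](0)
Move 2: P2 pit3 -> P1=[5,3,4,4,0,3](1) P2=[6,4,6,0,3,4](0)
Move 3: P2 pit4 -> P1=[6,3,4,4,0,3](1) P2=[6,4,6,0,0,5](1)
Move 4: P1 pit5 -> P1=[6,3,4,4,0,0](2) P2=[7,5,6,0,0,5](1)

Answer: 2 1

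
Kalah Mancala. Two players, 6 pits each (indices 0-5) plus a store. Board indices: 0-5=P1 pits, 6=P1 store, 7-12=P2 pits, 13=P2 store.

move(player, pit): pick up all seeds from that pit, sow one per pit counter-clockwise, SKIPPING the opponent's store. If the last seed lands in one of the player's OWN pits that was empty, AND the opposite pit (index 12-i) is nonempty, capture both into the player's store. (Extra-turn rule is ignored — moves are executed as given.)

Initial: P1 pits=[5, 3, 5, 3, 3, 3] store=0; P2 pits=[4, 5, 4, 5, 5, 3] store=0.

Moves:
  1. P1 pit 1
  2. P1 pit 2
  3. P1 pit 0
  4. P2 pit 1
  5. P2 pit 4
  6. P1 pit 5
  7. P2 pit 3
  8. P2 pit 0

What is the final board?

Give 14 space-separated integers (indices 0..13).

Answer: 3 3 3 8 6 0 2 0 2 7 1 2 7 4

Derivation:
Move 1: P1 pit1 -> P1=[5,0,6,4,4,3](0) P2=[4,5,4,5,5,3](0)
Move 2: P1 pit2 -> P1=[5,0,0,5,5,4](1) P2=[5,6,4,5,5,3](0)
Move 3: P1 pit0 -> P1=[0,1,1,6,6,5](1) P2=[5,6,4,5,5,3](0)
Move 4: P2 pit1 -> P1=[1,1,1,6,6,5](1) P2=[5,0,5,6,6,4](1)
Move 5: P2 pit4 -> P1=[2,2,2,7,6,5](1) P2=[5,0,5,6,0,5](2)
Move 6: P1 pit5 -> P1=[2,2,2,7,6,0](2) P2=[6,1,6,7,0,5](2)
Move 7: P2 pit3 -> P1=[3,3,3,8,6,0](2) P2=[6,1,6,0,1,6](3)
Move 8: P2 pit0 -> P1=[3,3,3,8,6,0](2) P2=[0,2,7,1,2,7](4)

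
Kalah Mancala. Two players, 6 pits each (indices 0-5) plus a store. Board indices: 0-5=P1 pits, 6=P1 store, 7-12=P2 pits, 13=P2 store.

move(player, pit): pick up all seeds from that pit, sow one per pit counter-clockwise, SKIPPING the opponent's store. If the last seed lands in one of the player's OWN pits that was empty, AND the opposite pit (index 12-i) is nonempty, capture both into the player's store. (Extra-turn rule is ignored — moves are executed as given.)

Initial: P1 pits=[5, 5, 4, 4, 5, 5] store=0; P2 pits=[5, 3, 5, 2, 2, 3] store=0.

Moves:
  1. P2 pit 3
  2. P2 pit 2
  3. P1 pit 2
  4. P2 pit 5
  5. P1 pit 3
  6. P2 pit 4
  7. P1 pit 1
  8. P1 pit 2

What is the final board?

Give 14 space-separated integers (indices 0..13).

Move 1: P2 pit3 -> P1=[5,5,4,4,5,5](0) P2=[5,3,5,0,3,4](0)
Move 2: P2 pit2 -> P1=[6,5,4,4,5,5](0) P2=[5,3,0,1,4,5](1)
Move 3: P1 pit2 -> P1=[6,5,0,5,6,6](1) P2=[5,3,0,1,4,5](1)
Move 4: P2 pit5 -> P1=[7,6,1,6,6,6](1) P2=[5,3,0,1,4,0](2)
Move 5: P1 pit3 -> P1=[7,6,1,0,7,7](2) P2=[6,4,1,1,4,0](2)
Move 6: P2 pit4 -> P1=[8,7,1,0,7,7](2) P2=[6,4,1,1,0,1](3)
Move 7: P1 pit1 -> P1=[8,0,2,1,8,8](3) P2=[7,5,1,1,0,1](3)
Move 8: P1 pit2 -> P1=[8,0,0,2,9,8](3) P2=[7,5,1,1,0,1](3)

Answer: 8 0 0 2 9 8 3 7 5 1 1 0 1 3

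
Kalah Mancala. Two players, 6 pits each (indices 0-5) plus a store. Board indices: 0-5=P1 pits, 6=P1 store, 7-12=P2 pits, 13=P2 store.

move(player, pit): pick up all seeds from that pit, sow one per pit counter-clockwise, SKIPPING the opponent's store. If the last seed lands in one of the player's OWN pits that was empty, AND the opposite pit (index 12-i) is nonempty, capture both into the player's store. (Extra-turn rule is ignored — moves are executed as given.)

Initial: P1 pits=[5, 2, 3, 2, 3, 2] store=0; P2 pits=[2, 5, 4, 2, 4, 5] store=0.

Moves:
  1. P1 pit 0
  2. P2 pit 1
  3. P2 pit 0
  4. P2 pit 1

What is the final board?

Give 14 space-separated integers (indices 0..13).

Move 1: P1 pit0 -> P1=[0,3,4,3,4,3](0) P2=[2,5,4,2,4,5](0)
Move 2: P2 pit1 -> P1=[0,3,4,3,4,3](0) P2=[2,0,5,3,5,6](1)
Move 3: P2 pit0 -> P1=[0,3,4,3,4,3](0) P2=[0,1,6,3,5,6](1)
Move 4: P2 pit1 -> P1=[0,3,4,3,4,3](0) P2=[0,0,7,3,5,6](1)

Answer: 0 3 4 3 4 3 0 0 0 7 3 5 6 1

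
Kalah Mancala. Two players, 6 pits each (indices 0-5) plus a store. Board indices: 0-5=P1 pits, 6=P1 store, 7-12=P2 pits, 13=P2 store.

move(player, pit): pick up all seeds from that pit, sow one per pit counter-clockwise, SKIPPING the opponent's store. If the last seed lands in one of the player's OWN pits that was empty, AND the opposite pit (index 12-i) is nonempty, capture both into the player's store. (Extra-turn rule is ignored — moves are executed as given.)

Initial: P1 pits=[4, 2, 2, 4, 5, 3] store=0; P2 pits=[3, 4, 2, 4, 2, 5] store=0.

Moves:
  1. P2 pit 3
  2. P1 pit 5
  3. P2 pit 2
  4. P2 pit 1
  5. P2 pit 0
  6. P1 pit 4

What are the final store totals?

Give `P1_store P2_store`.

Answer: 2 2

Derivation:
Move 1: P2 pit3 -> P1=[5,2,2,4,5,3](0) P2=[3,4,2,0,3,6](1)
Move 2: P1 pit5 -> P1=[5,2,2,4,5,0](1) P2=[4,5,2,0,3,6](1)
Move 3: P2 pit2 -> P1=[5,2,2,4,5,0](1) P2=[4,5,0,1,4,6](1)
Move 4: P2 pit1 -> P1=[5,2,2,4,5,0](1) P2=[4,0,1,2,5,7](2)
Move 5: P2 pit0 -> P1=[5,2,2,4,5,0](1) P2=[0,1,2,3,6,7](2)
Move 6: P1 pit4 -> P1=[5,2,2,4,0,1](2) P2=[1,2,3,3,6,7](2)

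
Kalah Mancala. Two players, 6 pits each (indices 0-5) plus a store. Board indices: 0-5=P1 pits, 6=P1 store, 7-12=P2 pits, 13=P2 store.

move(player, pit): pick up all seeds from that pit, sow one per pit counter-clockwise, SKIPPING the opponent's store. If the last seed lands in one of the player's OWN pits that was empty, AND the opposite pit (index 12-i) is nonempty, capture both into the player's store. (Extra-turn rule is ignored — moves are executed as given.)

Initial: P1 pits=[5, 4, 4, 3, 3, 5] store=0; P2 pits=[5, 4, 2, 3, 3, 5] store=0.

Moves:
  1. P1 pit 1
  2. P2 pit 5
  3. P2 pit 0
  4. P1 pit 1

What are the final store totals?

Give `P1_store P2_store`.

Answer: 0 8

Derivation:
Move 1: P1 pit1 -> P1=[5,0,5,4,4,6](0) P2=[5,4,2,3,3,5](0)
Move 2: P2 pit5 -> P1=[6,1,6,5,4,6](0) P2=[5,4,2,3,3,0](1)
Move 3: P2 pit0 -> P1=[0,1,6,5,4,6](0) P2=[0,5,3,4,4,0](8)
Move 4: P1 pit1 -> P1=[0,0,7,5,4,6](0) P2=[0,5,3,4,4,0](8)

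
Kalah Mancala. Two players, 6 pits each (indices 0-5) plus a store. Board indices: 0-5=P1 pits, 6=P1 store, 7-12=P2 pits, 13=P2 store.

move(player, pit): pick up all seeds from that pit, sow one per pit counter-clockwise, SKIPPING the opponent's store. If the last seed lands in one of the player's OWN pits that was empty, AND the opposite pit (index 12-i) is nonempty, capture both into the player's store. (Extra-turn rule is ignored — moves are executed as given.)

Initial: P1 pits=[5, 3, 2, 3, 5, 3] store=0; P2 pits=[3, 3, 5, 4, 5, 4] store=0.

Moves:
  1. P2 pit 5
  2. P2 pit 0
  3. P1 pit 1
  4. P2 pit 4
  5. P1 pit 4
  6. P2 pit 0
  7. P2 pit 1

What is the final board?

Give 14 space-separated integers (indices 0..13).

Move 1: P2 pit5 -> P1=[6,4,3,3,5,3](0) P2=[3,3,5,4,5,0](1)
Move 2: P2 pit0 -> P1=[6,4,3,3,5,3](0) P2=[0,4,6,5,5,0](1)
Move 3: P1 pit1 -> P1=[6,0,4,4,6,4](0) P2=[0,4,6,5,5,0](1)
Move 4: P2 pit4 -> P1=[7,1,5,4,6,4](0) P2=[0,4,6,5,0,1](2)
Move 5: P1 pit4 -> P1=[7,1,5,4,0,5](1) P2=[1,5,7,6,0,1](2)
Move 6: P2 pit0 -> P1=[7,1,5,4,0,5](1) P2=[0,6,7,6,0,1](2)
Move 7: P2 pit1 -> P1=[8,1,5,4,0,5](1) P2=[0,0,8,7,1,2](3)

Answer: 8 1 5 4 0 5 1 0 0 8 7 1 2 3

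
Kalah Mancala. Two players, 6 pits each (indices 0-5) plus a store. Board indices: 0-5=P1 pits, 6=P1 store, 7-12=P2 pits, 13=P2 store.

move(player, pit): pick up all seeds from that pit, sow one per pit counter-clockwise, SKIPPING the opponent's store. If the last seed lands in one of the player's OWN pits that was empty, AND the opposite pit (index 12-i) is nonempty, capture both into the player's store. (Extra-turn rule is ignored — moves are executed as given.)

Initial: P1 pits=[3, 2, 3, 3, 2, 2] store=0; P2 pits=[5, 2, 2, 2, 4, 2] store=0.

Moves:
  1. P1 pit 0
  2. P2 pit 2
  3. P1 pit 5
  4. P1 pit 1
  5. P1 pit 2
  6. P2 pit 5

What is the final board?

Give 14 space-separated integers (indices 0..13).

Move 1: P1 pit0 -> P1=[0,3,4,4,2,2](0) P2=[5,2,2,2,4,2](0)
Move 2: P2 pit2 -> P1=[0,3,4,4,2,2](0) P2=[5,2,0,3,5,2](0)
Move 3: P1 pit5 -> P1=[0,3,4,4,2,0](1) P2=[6,2,0,3,5,2](0)
Move 4: P1 pit1 -> P1=[0,0,5,5,3,0](1) P2=[6,2,0,3,5,2](0)
Move 5: P1 pit2 -> P1=[0,0,0,6,4,1](2) P2=[7,2,0,3,5,2](0)
Move 6: P2 pit5 -> P1=[1,0,0,6,4,1](2) P2=[7,2,0,3,5,0](1)

Answer: 1 0 0 6 4 1 2 7 2 0 3 5 0 1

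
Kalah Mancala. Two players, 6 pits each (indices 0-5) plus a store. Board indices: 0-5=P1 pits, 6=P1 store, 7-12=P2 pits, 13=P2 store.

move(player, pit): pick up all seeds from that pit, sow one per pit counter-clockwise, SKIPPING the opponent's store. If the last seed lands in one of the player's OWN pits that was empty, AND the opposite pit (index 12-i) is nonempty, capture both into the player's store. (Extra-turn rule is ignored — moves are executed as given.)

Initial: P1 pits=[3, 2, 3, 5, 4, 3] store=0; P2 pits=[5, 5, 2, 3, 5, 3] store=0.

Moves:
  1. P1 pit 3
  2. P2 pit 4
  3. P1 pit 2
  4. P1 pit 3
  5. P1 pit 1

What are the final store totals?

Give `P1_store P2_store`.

Answer: 2 1

Derivation:
Move 1: P1 pit3 -> P1=[3,2,3,0,5,4](1) P2=[6,6,2,3,5,3](0)
Move 2: P2 pit4 -> P1=[4,3,4,0,5,4](1) P2=[6,6,2,3,0,4](1)
Move 3: P1 pit2 -> P1=[4,3,0,1,6,5](2) P2=[6,6,2,3,0,4](1)
Move 4: P1 pit3 -> P1=[4,3,0,0,7,5](2) P2=[6,6,2,3,0,4](1)
Move 5: P1 pit1 -> P1=[4,0,1,1,8,5](2) P2=[6,6,2,3,0,4](1)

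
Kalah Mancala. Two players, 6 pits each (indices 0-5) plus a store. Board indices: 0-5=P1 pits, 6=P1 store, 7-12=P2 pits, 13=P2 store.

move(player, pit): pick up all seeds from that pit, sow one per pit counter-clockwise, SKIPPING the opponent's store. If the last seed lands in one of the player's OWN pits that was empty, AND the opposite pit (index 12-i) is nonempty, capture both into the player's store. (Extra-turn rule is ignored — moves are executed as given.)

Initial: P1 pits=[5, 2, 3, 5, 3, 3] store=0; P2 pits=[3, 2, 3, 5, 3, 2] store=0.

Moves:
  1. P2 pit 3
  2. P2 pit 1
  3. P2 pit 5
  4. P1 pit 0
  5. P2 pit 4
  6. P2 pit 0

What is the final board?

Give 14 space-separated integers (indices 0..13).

Move 1: P2 pit3 -> P1=[6,3,3,5,3,3](0) P2=[3,2,3,0,4,3](1)
Move 2: P2 pit1 -> P1=[6,3,0,5,3,3](0) P2=[3,0,4,0,4,3](5)
Move 3: P2 pit5 -> P1=[7,4,0,5,3,3](0) P2=[3,0,4,0,4,0](6)
Move 4: P1 pit0 -> P1=[0,5,1,6,4,4](1) P2=[4,0,4,0,4,0](6)
Move 5: P2 pit4 -> P1=[1,6,1,6,4,4](1) P2=[4,0,4,0,0,1](7)
Move 6: P2 pit0 -> P1=[1,0,1,6,4,4](1) P2=[0,1,5,1,0,1](14)

Answer: 1 0 1 6 4 4 1 0 1 5 1 0 1 14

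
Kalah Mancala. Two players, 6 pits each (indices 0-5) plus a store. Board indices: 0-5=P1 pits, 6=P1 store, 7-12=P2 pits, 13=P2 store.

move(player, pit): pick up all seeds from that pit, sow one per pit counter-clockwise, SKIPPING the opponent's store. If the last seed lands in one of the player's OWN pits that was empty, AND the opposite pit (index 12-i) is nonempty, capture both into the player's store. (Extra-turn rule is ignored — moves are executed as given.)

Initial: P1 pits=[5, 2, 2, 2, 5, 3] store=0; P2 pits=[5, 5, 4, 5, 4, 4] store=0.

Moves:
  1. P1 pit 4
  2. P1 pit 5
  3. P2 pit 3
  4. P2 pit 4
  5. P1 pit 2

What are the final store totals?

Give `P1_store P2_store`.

Answer: 10 2

Derivation:
Move 1: P1 pit4 -> P1=[5,2,2,2,0,4](1) P2=[6,6,5,5,4,4](0)
Move 2: P1 pit5 -> P1=[5,2,2,2,0,0](2) P2=[7,7,6,5,4,4](0)
Move 3: P2 pit3 -> P1=[6,3,2,2,0,0](2) P2=[7,7,6,0,5,5](1)
Move 4: P2 pit4 -> P1=[7,4,3,2,0,0](2) P2=[7,7,6,0,0,6](2)
Move 5: P1 pit2 -> P1=[7,4,0,3,1,0](10) P2=[0,7,6,0,0,6](2)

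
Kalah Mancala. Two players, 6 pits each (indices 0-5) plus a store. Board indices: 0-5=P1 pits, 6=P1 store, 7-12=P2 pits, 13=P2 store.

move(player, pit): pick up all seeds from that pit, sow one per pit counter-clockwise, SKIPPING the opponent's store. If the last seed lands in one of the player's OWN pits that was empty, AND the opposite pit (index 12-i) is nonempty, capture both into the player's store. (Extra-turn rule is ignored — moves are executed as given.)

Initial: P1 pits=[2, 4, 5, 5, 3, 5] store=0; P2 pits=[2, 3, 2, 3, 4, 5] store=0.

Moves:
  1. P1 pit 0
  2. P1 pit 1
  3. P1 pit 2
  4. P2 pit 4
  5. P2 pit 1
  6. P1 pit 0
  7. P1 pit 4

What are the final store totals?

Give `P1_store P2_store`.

Move 1: P1 pit0 -> P1=[0,5,6,5,3,5](0) P2=[2,3,2,3,4,5](0)
Move 2: P1 pit1 -> P1=[0,0,7,6,4,6](1) P2=[2,3,2,3,4,5](0)
Move 3: P1 pit2 -> P1=[0,0,0,7,5,7](2) P2=[3,4,3,3,4,5](0)
Move 4: P2 pit4 -> P1=[1,1,0,7,5,7](2) P2=[3,4,3,3,0,6](1)
Move 5: P2 pit1 -> P1=[1,1,0,7,5,7](2) P2=[3,0,4,4,1,7](1)
Move 6: P1 pit0 -> P1=[0,2,0,7,5,7](2) P2=[3,0,4,4,1,7](1)
Move 7: P1 pit4 -> P1=[0,2,0,7,0,8](3) P2=[4,1,5,4,1,7](1)

Answer: 3 1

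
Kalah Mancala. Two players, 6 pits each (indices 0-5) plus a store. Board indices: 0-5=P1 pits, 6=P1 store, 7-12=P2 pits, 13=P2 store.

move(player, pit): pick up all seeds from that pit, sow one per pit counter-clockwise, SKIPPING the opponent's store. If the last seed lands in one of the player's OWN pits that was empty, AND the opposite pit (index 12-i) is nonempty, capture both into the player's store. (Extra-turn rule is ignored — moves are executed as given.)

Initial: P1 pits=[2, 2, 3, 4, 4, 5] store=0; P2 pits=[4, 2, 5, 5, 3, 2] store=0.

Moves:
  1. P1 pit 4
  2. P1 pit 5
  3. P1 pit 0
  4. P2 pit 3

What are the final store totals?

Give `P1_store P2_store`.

Move 1: P1 pit4 -> P1=[2,2,3,4,0,6](1) P2=[5,3,5,5,3,2](0)
Move 2: P1 pit5 -> P1=[2,2,3,4,0,0](2) P2=[6,4,6,6,4,2](0)
Move 3: P1 pit0 -> P1=[0,3,4,4,0,0](2) P2=[6,4,6,6,4,2](0)
Move 4: P2 pit3 -> P1=[1,4,5,4,0,0](2) P2=[6,4,6,0,5,3](1)

Answer: 2 1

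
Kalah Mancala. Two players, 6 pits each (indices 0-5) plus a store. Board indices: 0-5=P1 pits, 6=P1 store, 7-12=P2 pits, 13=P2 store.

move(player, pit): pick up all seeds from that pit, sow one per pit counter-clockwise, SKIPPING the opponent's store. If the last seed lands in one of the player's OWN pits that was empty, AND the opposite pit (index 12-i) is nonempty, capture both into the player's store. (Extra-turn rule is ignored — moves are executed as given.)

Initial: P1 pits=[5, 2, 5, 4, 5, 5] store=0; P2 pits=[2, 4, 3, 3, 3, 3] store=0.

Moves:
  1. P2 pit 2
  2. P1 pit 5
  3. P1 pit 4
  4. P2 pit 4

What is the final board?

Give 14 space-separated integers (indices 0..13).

Move 1: P2 pit2 -> P1=[5,2,5,4,5,5](0) P2=[2,4,0,4,4,4](0)
Move 2: P1 pit5 -> P1=[5,2,5,4,5,0](1) P2=[3,5,1,5,4,4](0)
Move 3: P1 pit4 -> P1=[5,2,5,4,0,1](2) P2=[4,6,2,5,4,4](0)
Move 4: P2 pit4 -> P1=[6,3,5,4,0,1](2) P2=[4,6,2,5,0,5](1)

Answer: 6 3 5 4 0 1 2 4 6 2 5 0 5 1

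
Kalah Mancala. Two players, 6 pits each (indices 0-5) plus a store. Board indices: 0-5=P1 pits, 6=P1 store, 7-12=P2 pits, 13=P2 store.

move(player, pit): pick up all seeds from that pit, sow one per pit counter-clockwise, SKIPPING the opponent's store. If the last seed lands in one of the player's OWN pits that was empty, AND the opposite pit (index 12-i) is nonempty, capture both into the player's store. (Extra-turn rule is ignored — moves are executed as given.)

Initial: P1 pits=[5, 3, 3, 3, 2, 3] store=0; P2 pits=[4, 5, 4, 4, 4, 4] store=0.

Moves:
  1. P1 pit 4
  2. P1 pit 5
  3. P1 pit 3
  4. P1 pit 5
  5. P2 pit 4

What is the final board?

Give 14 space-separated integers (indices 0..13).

Answer: 6 4 3 0 1 0 4 5 6 5 4 0 5 1

Derivation:
Move 1: P1 pit4 -> P1=[5,3,3,3,0,4](1) P2=[4,5,4,4,4,4](0)
Move 2: P1 pit5 -> P1=[5,3,3,3,0,0](2) P2=[5,6,5,4,4,4](0)
Move 3: P1 pit3 -> P1=[5,3,3,0,1,1](3) P2=[5,6,5,4,4,4](0)
Move 4: P1 pit5 -> P1=[5,3,3,0,1,0](4) P2=[5,6,5,4,4,4](0)
Move 5: P2 pit4 -> P1=[6,4,3,0,1,0](4) P2=[5,6,5,4,0,5](1)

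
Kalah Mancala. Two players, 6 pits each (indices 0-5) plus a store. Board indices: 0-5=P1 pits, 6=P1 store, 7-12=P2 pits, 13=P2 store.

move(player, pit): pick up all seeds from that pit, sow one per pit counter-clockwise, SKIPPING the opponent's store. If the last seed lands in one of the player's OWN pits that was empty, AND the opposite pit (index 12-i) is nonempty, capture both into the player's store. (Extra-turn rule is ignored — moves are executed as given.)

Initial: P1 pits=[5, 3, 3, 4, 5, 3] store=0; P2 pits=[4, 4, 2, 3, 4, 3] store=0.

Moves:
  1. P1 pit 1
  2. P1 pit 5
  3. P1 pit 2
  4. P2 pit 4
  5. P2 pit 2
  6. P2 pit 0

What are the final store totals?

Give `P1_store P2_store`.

Move 1: P1 pit1 -> P1=[5,0,4,5,6,3](0) P2=[4,4,2,3,4,3](0)
Move 2: P1 pit5 -> P1=[5,0,4,5,6,0](1) P2=[5,5,2,3,4,3](0)
Move 3: P1 pit2 -> P1=[5,0,0,6,7,1](2) P2=[5,5,2,3,4,3](0)
Move 4: P2 pit4 -> P1=[6,1,0,6,7,1](2) P2=[5,5,2,3,0,4](1)
Move 5: P2 pit2 -> P1=[6,0,0,6,7,1](2) P2=[5,5,0,4,0,4](3)
Move 6: P2 pit0 -> P1=[6,0,0,6,7,1](2) P2=[0,6,1,5,1,5](3)

Answer: 2 3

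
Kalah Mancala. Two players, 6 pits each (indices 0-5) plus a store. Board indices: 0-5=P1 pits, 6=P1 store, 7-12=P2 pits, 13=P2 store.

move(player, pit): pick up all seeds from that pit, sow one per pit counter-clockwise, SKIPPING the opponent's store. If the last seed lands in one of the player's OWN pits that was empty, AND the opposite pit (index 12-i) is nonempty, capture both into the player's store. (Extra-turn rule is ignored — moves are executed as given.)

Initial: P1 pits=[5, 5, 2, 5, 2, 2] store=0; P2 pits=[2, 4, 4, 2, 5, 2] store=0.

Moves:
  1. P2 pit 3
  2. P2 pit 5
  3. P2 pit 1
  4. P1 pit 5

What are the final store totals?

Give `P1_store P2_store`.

Answer: 1 8

Derivation:
Move 1: P2 pit3 -> P1=[5,5,2,5,2,2](0) P2=[2,4,4,0,6,3](0)
Move 2: P2 pit5 -> P1=[6,6,2,5,2,2](0) P2=[2,4,4,0,6,0](1)
Move 3: P2 pit1 -> P1=[0,6,2,5,2,2](0) P2=[2,0,5,1,7,0](8)
Move 4: P1 pit5 -> P1=[0,6,2,5,2,0](1) P2=[3,0,5,1,7,0](8)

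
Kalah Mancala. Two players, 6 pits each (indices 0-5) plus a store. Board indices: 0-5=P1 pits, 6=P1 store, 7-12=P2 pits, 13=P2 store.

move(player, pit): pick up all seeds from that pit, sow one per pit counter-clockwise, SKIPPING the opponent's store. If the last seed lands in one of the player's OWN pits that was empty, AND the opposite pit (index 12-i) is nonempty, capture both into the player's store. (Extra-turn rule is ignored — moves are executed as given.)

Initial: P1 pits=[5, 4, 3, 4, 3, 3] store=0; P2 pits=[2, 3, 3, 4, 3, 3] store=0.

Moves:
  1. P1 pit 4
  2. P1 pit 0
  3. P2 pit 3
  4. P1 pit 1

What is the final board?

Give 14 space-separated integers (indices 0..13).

Move 1: P1 pit4 -> P1=[5,4,3,4,0,4](1) P2=[3,3,3,4,3,3](0)
Move 2: P1 pit0 -> P1=[0,5,4,5,1,5](1) P2=[3,3,3,4,3,3](0)
Move 3: P2 pit3 -> P1=[1,5,4,5,1,5](1) P2=[3,3,3,0,4,4](1)
Move 4: P1 pit1 -> P1=[1,0,5,6,2,6](2) P2=[3,3,3,0,4,4](1)

Answer: 1 0 5 6 2 6 2 3 3 3 0 4 4 1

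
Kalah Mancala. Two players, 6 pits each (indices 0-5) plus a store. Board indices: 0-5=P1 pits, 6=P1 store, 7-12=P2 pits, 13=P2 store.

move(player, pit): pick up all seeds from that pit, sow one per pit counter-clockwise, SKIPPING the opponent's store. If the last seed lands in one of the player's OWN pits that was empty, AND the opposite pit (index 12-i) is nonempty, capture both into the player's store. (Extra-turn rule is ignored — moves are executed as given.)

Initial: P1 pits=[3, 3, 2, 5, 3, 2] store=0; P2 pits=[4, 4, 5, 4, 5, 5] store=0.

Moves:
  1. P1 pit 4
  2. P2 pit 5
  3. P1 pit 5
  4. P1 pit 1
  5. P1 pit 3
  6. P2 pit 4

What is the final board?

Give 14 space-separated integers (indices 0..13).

Answer: 5 1 5 0 2 1 10 1 6 6 5 0 1 2

Derivation:
Move 1: P1 pit4 -> P1=[3,3,2,5,0,3](1) P2=[5,4,5,4,5,5](0)
Move 2: P2 pit5 -> P1=[4,4,3,6,0,3](1) P2=[5,4,5,4,5,0](1)
Move 3: P1 pit5 -> P1=[4,4,3,6,0,0](2) P2=[6,5,5,4,5,0](1)
Move 4: P1 pit1 -> P1=[4,0,4,7,1,0](9) P2=[0,5,5,4,5,0](1)
Move 5: P1 pit3 -> P1=[4,0,4,0,2,1](10) P2=[1,6,6,5,5,0](1)
Move 6: P2 pit4 -> P1=[5,1,5,0,2,1](10) P2=[1,6,6,5,0,1](2)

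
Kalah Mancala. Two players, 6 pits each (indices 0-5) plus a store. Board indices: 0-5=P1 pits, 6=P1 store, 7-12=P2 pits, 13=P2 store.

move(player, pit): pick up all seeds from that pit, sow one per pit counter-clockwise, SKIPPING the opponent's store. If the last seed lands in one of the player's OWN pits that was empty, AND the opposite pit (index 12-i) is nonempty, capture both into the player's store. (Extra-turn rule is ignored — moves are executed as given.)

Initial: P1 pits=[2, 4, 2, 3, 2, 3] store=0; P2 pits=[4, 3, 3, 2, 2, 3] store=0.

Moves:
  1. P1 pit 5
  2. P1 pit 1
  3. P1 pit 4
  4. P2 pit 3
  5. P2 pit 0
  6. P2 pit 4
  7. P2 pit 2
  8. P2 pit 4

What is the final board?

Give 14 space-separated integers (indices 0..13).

Move 1: P1 pit5 -> P1=[2,4,2,3,2,0](1) P2=[5,4,3,2,2,3](0)
Move 2: P1 pit1 -> P1=[2,0,3,4,3,0](7) P2=[0,4,3,2,2,3](0)
Move 3: P1 pit4 -> P1=[2,0,3,4,0,1](8) P2=[1,4,3,2,2,3](0)
Move 4: P2 pit3 -> P1=[2,0,3,4,0,1](8) P2=[1,4,3,0,3,4](0)
Move 5: P2 pit0 -> P1=[2,0,3,4,0,1](8) P2=[0,5,3,0,3,4](0)
Move 6: P2 pit4 -> P1=[3,0,3,4,0,1](8) P2=[0,5,3,0,0,5](1)
Move 7: P2 pit2 -> P1=[3,0,3,4,0,1](8) P2=[0,5,0,1,1,6](1)
Move 8: P2 pit4 -> P1=[3,0,3,4,0,1](8) P2=[0,5,0,1,0,7](1)

Answer: 3 0 3 4 0 1 8 0 5 0 1 0 7 1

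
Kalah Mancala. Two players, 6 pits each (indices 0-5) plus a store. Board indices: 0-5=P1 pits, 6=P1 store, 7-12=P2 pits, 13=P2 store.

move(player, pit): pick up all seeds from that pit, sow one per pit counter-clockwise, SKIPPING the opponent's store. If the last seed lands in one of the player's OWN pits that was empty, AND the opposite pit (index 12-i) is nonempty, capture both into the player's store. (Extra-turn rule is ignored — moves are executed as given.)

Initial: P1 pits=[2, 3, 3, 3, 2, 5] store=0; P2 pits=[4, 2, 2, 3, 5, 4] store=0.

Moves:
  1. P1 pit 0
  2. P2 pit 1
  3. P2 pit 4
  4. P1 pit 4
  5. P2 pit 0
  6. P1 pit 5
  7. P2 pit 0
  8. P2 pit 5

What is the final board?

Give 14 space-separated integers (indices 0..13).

Move 1: P1 pit0 -> P1=[0,4,4,3,2,5](0) P2=[4,2,2,3,5,4](0)
Move 2: P2 pit1 -> P1=[0,4,4,3,2,5](0) P2=[4,0,3,4,5,4](0)
Move 3: P2 pit4 -> P1=[1,5,5,3,2,5](0) P2=[4,0,3,4,0,5](1)
Move 4: P1 pit4 -> P1=[1,5,5,3,0,6](1) P2=[4,0,3,4,0,5](1)
Move 5: P2 pit0 -> P1=[1,0,5,3,0,6](1) P2=[0,1,4,5,0,5](7)
Move 6: P1 pit5 -> P1=[1,0,5,3,0,0](2) P2=[1,2,5,6,1,5](7)
Move 7: P2 pit0 -> P1=[1,0,5,3,0,0](2) P2=[0,3,5,6,1,5](7)
Move 8: P2 pit5 -> P1=[2,1,6,4,0,0](2) P2=[0,3,5,6,1,0](8)

Answer: 2 1 6 4 0 0 2 0 3 5 6 1 0 8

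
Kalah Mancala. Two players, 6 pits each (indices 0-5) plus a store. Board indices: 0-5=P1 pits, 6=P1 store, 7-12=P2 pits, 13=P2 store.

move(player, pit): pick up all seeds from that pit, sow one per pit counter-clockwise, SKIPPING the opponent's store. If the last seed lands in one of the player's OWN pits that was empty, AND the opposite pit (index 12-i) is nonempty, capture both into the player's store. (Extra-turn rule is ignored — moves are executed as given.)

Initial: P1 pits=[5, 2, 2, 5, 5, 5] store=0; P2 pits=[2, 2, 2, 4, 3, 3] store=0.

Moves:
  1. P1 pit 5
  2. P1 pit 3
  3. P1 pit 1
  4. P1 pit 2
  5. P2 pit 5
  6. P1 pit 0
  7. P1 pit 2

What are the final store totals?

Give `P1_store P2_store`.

Move 1: P1 pit5 -> P1=[5,2,2,5,5,0](1) P2=[3,3,3,5,3,3](0)
Move 2: P1 pit3 -> P1=[5,2,2,0,6,1](2) P2=[4,4,3,5,3,3](0)
Move 3: P1 pit1 -> P1=[5,0,3,0,6,1](6) P2=[4,4,0,5,3,3](0)
Move 4: P1 pit2 -> P1=[5,0,0,1,7,2](6) P2=[4,4,0,5,3,3](0)
Move 5: P2 pit5 -> P1=[6,1,0,1,7,2](6) P2=[4,4,0,5,3,0](1)
Move 6: P1 pit0 -> P1=[0,2,1,2,8,3](7) P2=[4,4,0,5,3,0](1)
Move 7: P1 pit2 -> P1=[0,2,0,3,8,3](7) P2=[4,4,0,5,3,0](1)

Answer: 7 1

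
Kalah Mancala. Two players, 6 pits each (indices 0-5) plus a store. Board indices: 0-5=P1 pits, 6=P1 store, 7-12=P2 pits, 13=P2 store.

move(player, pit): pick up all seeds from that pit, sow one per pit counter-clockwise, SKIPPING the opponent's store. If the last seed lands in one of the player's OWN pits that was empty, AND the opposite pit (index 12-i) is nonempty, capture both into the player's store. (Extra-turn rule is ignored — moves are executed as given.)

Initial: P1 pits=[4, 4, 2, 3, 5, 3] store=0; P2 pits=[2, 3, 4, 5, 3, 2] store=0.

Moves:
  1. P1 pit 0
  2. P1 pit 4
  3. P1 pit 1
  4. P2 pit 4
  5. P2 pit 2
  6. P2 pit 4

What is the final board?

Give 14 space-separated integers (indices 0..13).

Answer: 2 0 4 5 1 5 2 3 4 0 7 0 5 2

Derivation:
Move 1: P1 pit0 -> P1=[0,5,3,4,6,3](0) P2=[2,3,4,5,3,2](0)
Move 2: P1 pit4 -> P1=[0,5,3,4,0,4](1) P2=[3,4,5,6,3,2](0)
Move 3: P1 pit1 -> P1=[0,0,4,5,1,5](2) P2=[3,4,5,6,3,2](0)
Move 4: P2 pit4 -> P1=[1,0,4,5,1,5](2) P2=[3,4,5,6,0,3](1)
Move 5: P2 pit2 -> P1=[2,0,4,5,1,5](2) P2=[3,4,0,7,1,4](2)
Move 6: P2 pit4 -> P1=[2,0,4,5,1,5](2) P2=[3,4,0,7,0,5](2)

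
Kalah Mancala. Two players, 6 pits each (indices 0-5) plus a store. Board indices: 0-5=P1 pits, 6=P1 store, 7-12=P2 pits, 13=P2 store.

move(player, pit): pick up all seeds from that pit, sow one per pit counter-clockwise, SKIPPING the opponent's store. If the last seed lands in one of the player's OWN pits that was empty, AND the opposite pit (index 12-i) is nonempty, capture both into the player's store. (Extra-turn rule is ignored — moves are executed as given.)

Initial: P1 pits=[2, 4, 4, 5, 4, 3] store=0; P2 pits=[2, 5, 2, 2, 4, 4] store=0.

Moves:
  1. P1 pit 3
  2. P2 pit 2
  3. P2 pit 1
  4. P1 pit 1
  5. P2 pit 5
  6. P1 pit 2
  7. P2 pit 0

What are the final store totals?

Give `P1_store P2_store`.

Answer: 2 2

Derivation:
Move 1: P1 pit3 -> P1=[2,4,4,0,5,4](1) P2=[3,6,2,2,4,4](0)
Move 2: P2 pit2 -> P1=[2,4,4,0,5,4](1) P2=[3,6,0,3,5,4](0)
Move 3: P2 pit1 -> P1=[3,4,4,0,5,4](1) P2=[3,0,1,4,6,5](1)
Move 4: P1 pit1 -> P1=[3,0,5,1,6,5](1) P2=[3,0,1,4,6,5](1)
Move 5: P2 pit5 -> P1=[4,1,6,2,6,5](1) P2=[3,0,1,4,6,0](2)
Move 6: P1 pit2 -> P1=[4,1,0,3,7,6](2) P2=[4,1,1,4,6,0](2)
Move 7: P2 pit0 -> P1=[4,1,0,3,7,6](2) P2=[0,2,2,5,7,0](2)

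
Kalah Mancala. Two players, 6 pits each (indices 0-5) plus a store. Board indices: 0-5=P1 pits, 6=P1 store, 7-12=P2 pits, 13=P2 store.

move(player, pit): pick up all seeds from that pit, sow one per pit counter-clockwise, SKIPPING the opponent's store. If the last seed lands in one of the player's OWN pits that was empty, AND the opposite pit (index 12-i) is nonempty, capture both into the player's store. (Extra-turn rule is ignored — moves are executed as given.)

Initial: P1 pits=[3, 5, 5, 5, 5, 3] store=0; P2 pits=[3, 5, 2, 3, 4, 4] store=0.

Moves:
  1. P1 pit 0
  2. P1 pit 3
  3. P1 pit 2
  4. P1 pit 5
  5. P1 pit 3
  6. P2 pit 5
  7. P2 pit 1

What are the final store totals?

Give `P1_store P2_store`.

Move 1: P1 pit0 -> P1=[0,6,6,6,5,3](0) P2=[3,5,2,3,4,4](0)
Move 2: P1 pit3 -> P1=[0,6,6,0,6,4](1) P2=[4,6,3,3,4,4](0)
Move 3: P1 pit2 -> P1=[0,6,0,1,7,5](2) P2=[5,7,3,3,4,4](0)
Move 4: P1 pit5 -> P1=[0,6,0,1,7,0](3) P2=[6,8,4,4,4,4](0)
Move 5: P1 pit3 -> P1=[0,6,0,0,8,0](3) P2=[6,8,4,4,4,4](0)
Move 6: P2 pit5 -> P1=[1,7,1,0,8,0](3) P2=[6,8,4,4,4,0](1)
Move 7: P2 pit1 -> P1=[2,8,2,0,8,0](3) P2=[6,0,5,5,5,1](2)

Answer: 3 2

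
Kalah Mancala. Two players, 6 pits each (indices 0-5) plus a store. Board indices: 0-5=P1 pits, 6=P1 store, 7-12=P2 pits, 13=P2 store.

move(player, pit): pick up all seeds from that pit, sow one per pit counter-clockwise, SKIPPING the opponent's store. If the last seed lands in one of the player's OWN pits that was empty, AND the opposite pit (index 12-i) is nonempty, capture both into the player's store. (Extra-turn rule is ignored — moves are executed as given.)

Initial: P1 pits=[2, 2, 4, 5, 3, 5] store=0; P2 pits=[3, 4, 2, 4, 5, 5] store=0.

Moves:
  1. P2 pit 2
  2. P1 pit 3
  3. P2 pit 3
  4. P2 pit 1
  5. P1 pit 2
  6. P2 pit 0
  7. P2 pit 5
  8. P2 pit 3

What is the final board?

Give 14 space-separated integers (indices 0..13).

Move 1: P2 pit2 -> P1=[2,2,4,5,3,5](0) P2=[3,4,0,5,6,5](0)
Move 2: P1 pit3 -> P1=[2,2,4,0,4,6](1) P2=[4,5,0,5,6,5](0)
Move 3: P2 pit3 -> P1=[3,3,4,0,4,6](1) P2=[4,5,0,0,7,6](1)
Move 4: P2 pit1 -> P1=[3,3,4,0,4,6](1) P2=[4,0,1,1,8,7](2)
Move 5: P1 pit2 -> P1=[3,3,0,1,5,7](2) P2=[4,0,1,1,8,7](2)
Move 6: P2 pit0 -> P1=[3,3,0,1,5,7](2) P2=[0,1,2,2,9,7](2)
Move 7: P2 pit5 -> P1=[4,4,1,2,6,8](2) P2=[0,1,2,2,9,0](3)
Move 8: P2 pit3 -> P1=[0,4,1,2,6,8](2) P2=[0,1,2,0,10,0](8)

Answer: 0 4 1 2 6 8 2 0 1 2 0 10 0 8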